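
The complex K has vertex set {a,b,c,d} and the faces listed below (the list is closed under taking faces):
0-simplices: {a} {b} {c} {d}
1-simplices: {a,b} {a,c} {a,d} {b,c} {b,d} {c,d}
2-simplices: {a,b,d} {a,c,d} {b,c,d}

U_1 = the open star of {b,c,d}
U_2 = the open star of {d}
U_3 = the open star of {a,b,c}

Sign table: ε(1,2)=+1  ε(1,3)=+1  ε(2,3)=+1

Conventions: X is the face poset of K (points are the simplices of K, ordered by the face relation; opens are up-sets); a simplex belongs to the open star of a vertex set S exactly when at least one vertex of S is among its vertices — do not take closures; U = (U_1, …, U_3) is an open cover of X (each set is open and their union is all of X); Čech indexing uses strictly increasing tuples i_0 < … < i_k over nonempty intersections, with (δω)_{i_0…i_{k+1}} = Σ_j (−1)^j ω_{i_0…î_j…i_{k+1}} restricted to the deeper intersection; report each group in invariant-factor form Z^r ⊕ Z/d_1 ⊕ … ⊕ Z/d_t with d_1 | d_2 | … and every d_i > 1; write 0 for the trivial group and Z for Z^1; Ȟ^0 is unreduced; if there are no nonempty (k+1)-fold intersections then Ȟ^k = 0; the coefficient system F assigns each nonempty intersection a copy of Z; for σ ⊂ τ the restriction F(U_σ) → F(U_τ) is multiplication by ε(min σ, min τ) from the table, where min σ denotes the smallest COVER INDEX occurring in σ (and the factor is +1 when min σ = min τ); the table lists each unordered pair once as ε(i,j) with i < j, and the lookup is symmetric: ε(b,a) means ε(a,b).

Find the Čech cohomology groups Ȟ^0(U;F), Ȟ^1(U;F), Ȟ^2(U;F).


Ȟ^0 = Z, Ȟ^1 = 0 and Ȟ^2 = 0

cover nerve:
  U1={{b},{c},{d},{a,b},{a,c},{a,d},{b,c},{b,d},{c,d},{a,b,d},{a,c,d},{b,c,d}} U2={{d},{a,d},{b,d},{c,d},{a,b,d},{a,c,d},{b,c,d}} U3={{a},{b},{c},{a,b},{a,c},{a,d},{b,c},{b,d},{c,d},{a,b,d},{a,c,d},{b,c,d}}
  U12={{d},{a,d},{b,d},{c,d},{a,b,d},{a,c,d},{b,c,d}} U13={{b},{c},{a,b},{a,c},{a,d},{b,c},{b,d},{c,d},{a,b,d},{a,c,d},{b,c,d}} U23={{a,d},{b,d},{c,d},{a,b,d},{a,c,d},{b,c,d}}
  U123={{a,d},{b,d},{c,d},{a,b,d},{a,c,d},{b,c,d}}
C dims 3,3,1; δ0: rk 2, SNF 1^2; δ1: rk 1, SNF 1^1
Ȟ^0: (3−2)−0=1 ⇒ Z
Ȟ^1: (3−1)−2=0 ⇒ 0
Ȟ^2: (1−0)−1=0 ⇒ 0


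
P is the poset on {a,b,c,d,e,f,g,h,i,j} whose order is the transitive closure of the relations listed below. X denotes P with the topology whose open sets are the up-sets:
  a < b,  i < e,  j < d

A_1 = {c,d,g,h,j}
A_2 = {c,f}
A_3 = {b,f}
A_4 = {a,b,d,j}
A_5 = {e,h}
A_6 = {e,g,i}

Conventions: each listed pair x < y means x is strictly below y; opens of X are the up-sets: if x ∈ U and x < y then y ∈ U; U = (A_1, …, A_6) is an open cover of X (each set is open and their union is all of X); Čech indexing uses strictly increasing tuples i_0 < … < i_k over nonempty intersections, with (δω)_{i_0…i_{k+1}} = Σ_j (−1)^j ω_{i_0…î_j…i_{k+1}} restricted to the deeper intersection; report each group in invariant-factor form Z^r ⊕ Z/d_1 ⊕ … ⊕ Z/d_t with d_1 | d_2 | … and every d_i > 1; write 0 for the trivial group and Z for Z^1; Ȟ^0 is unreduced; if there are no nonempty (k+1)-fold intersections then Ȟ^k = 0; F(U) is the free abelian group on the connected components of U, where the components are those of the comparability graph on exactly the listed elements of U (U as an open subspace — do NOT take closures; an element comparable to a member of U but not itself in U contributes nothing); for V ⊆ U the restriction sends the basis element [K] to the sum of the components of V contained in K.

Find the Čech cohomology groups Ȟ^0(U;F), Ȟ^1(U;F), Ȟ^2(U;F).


Ȟ^0 = Z^7; Ȟ^1 = 0; Ȟ^2 = 0

intersection data:
  A12={c} A14={d,j} A15={h} A16={g} A23={f} A34={b} A56={e}
components per intersection:
  A1: {c} {d,j} {g} {h}
  A2: {c} {f}
  A3: {b} {f}
  A4: {a,b} {d,j}
  A5: {e} {h}
  A6: {e,i} {g}
  A12: {c}
  A14: {d,j}
  A15: {h}
  A16: {g}
  A23: {f}
  A34: {b}
  A56: {e}
C dims 14,7; δ0: rk 7, SNF 1^7
Ȟ^0 = (14 − 7) − 0 = 7, so Ȟ^0 ≅ Z^7
Ȟ^1 = (7 − 0) − 7 = 0, so Ȟ^1 ≅ 0
Ȟ^2 = (0 − 0) − 0 = 0, so Ȟ^2 ≅ 0


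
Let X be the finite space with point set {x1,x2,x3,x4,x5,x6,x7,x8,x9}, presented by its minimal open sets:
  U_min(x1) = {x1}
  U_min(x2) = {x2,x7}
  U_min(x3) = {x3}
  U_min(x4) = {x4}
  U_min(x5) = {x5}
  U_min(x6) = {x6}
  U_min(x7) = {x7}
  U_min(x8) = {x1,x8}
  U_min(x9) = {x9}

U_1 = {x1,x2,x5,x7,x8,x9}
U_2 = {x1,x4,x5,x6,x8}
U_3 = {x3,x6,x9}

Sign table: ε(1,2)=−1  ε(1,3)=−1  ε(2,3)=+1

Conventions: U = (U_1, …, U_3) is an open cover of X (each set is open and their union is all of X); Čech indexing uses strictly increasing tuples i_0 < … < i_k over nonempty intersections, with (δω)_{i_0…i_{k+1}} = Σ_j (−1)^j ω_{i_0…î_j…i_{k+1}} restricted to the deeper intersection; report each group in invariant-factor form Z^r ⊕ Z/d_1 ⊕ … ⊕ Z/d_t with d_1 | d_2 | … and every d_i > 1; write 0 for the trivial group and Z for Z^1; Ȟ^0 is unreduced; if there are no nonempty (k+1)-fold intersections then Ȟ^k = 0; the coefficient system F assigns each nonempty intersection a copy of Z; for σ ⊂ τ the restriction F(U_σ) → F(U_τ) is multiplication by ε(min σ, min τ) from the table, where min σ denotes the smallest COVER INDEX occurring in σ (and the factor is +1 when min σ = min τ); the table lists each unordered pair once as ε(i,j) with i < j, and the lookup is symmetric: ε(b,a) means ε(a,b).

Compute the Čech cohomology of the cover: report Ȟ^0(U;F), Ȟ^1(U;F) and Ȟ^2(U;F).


nerve simplices:
  U12={x1,x5,x8} U13={x9} U23={x6}
C dims 3,3; δ0: rk 2, SNF 1^2
degree 0: 3−2−0 = 1 → Ȟ^0 ≅ Z
degree 1: 3−0−2 = 1 → Ȟ^1 ≅ Z
degree 2: 0−0−0 = 0 → Ȟ^2 ≅ 0

Ȟ^0(U;F) ≅ Z,  Ȟ^1(U;F) ≅ Z,  Ȟ^2(U;F) ≅ 0


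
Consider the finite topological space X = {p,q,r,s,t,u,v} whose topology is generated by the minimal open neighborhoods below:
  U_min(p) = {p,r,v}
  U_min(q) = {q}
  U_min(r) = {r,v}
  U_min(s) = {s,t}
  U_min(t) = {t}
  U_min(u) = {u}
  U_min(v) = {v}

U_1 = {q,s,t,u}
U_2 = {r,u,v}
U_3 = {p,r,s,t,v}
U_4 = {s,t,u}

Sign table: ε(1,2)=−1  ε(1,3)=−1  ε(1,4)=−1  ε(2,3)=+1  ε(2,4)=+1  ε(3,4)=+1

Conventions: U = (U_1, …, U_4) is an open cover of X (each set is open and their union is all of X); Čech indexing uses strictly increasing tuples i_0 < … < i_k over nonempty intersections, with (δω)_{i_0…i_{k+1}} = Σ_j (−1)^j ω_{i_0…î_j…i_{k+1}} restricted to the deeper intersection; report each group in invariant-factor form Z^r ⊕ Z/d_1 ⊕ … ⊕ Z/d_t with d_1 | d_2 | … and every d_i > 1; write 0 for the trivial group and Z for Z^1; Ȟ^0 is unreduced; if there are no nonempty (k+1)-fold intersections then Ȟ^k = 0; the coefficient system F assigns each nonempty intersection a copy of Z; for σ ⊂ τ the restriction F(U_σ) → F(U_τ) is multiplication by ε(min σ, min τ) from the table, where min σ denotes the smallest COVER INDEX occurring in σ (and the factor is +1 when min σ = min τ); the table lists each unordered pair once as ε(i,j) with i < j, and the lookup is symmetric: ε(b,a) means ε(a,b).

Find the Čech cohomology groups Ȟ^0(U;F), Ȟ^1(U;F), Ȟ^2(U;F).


Ȟ^0(U;F) ≅ Z, Ȟ^1(U;F) ≅ Z, Ȟ^2(U;F) ≅ 0

nonempty overlaps:
  U12={u} U13={s,t} U14={s,t,u} U23={r,v} U24={u} U34={s,t}
  U124={u} U134={s,t}
C dims 4,6,2; δ0: rk 3, SNF 1^3; δ1: rk 2, SNF 1^2
degree 0: 4−3−0 = 1 → Ȟ^0 ≅ Z
degree 1: 6−2−3 = 1 → Ȟ^1 ≅ Z
degree 2: 2−0−2 = 0 → Ȟ^2 ≅ 0


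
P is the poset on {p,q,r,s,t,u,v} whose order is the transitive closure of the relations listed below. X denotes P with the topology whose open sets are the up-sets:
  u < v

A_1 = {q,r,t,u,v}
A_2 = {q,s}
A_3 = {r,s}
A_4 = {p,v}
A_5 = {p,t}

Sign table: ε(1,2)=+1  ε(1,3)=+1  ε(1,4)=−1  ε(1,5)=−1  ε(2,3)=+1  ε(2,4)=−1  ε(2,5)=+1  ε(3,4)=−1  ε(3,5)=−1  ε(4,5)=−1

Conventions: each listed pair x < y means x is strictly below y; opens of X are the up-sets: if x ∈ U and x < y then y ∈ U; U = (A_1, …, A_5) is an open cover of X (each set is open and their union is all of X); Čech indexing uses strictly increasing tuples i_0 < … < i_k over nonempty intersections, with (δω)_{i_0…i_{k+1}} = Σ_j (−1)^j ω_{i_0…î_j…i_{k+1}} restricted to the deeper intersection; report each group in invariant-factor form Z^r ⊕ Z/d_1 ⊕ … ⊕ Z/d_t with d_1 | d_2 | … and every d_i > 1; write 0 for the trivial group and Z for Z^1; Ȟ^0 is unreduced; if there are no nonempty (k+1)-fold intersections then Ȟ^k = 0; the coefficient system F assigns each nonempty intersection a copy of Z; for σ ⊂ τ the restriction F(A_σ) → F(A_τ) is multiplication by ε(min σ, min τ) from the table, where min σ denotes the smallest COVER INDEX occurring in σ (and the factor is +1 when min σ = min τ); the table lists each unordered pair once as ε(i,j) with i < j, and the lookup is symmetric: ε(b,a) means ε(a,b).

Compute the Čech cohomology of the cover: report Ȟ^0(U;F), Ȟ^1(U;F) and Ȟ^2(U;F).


Ȟ^0 ≅ 0,  Ȟ^1 ≅ Z ⊕ Z/2,  Ȟ^2 ≅ 0

intersection data:
  A12={q} A13={r} A14={v} A15={t} A23={s} A45={p}
C dims 5,6; δ0: rk 5, SNF 1^4·2
Ȟ^0 = (5 − 5) − 0 = 0, so Ȟ^0 ≅ 0
Ȟ^1 = (6 − 0) − 5 = 1 plus torsion [2], so Ȟ^1 ≅ Z ⊕ Z/2
Ȟ^2 = (0 − 0) − 0 = 0, so Ȟ^2 ≅ 0


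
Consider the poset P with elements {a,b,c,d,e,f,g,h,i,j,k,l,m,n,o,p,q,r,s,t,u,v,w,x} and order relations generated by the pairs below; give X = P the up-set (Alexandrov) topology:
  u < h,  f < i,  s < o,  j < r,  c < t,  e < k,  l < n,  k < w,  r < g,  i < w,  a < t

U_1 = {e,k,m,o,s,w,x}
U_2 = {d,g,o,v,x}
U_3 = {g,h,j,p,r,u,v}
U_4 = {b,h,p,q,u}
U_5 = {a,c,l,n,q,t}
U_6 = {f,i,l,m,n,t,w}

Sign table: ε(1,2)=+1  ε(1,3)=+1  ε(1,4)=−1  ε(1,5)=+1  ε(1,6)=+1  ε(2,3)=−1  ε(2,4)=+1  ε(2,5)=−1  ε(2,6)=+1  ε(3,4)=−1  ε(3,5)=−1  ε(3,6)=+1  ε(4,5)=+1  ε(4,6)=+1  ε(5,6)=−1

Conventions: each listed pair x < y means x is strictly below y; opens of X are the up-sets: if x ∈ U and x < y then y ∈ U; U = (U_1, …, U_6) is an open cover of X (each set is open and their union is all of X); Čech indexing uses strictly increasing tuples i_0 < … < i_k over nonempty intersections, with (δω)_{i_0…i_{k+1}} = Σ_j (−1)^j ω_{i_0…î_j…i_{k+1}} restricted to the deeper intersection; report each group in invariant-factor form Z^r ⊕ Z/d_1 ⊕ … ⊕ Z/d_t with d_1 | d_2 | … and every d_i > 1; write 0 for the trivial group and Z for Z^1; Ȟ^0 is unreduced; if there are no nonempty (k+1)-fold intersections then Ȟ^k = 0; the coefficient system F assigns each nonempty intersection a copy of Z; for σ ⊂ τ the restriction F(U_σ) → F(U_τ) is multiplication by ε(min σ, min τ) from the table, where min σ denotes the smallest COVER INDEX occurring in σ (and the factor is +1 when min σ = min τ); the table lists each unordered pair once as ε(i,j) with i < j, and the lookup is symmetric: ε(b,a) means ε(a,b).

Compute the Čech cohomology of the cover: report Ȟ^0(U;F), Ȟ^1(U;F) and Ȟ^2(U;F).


nonempty intersections:
  U12={o,x} U16={m,w} U23={g,v} U34={h,p,u} U45={q} U56={l,n,t}
C dims 6,6; δ0: rk 6, SNF 1^5·2
Ȟ^0: (6−6)−0=0 ⇒ 0
Ȟ^1: (6−0)−6=0 plus torsion [2] ⇒ Z/2
Ȟ^2: (0−0)−0=0 ⇒ 0

Ȟ^0 = 0, Ȟ^1 = Z/2, Ȟ^2 = 0


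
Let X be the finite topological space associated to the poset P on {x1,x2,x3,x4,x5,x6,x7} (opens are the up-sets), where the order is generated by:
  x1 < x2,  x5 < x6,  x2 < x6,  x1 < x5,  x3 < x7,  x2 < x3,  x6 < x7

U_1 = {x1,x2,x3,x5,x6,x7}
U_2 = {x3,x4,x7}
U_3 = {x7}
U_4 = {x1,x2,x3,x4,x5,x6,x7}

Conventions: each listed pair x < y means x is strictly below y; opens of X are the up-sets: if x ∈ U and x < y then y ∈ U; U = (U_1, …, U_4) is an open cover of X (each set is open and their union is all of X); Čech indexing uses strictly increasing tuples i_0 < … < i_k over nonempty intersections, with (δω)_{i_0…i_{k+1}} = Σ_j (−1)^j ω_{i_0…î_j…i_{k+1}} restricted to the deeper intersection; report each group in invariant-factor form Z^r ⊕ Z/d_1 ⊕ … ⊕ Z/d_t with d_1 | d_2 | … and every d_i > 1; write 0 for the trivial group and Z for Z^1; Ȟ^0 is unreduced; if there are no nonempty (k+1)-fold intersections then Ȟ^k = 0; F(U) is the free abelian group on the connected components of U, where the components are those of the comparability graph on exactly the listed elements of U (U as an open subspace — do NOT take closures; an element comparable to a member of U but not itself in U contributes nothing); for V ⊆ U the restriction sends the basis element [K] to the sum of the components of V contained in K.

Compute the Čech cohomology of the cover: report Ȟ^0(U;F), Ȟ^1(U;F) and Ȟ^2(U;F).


Ȟ^0 = Z^2,  Ȟ^1 = 0,  Ȟ^2 = 0

nerve simplices:
  U12={x3,x7} U13={x7} U14={x1,x2,x3,x5,x6,x7} U23={x7} U24={x3,x4,x7} U34={x7}
  U123={x7} U124={x3,x7} U134={x7} U234={x7}
  U1234={x7}
components per intersection:
  U1: {x1,x2,x3,x5,x6,x7}
  U2: {x3,x7} {x4}
  U3: {x7}
  U4: {x1,x2,x3,x5,x6,x7} {x4}
  U12: {x3,x7}
  U13: {x7}
  U14: {x1,x2,x3,x5,x6,x7}
  U23: {x7}
  U24: {x3,x7} {x4}
  U34: {x7}
  U123: {x7}
  U124: {x3,x7}
  U134: {x7}
  U234: {x7}
  U1234: {x7}
C dims 6,7,4,1; δ0: rk 4, SNF 1^4; δ1: rk 3, SNF 1^3; δ2: rk 1, SNF 1^1
degree 0: 6−4−0 = 2 → Ȟ^0 ≅ Z^2
degree 1: 7−3−4 = 0 → Ȟ^1 ≅ 0
degree 2: 4−1−3 = 0 → Ȟ^2 ≅ 0


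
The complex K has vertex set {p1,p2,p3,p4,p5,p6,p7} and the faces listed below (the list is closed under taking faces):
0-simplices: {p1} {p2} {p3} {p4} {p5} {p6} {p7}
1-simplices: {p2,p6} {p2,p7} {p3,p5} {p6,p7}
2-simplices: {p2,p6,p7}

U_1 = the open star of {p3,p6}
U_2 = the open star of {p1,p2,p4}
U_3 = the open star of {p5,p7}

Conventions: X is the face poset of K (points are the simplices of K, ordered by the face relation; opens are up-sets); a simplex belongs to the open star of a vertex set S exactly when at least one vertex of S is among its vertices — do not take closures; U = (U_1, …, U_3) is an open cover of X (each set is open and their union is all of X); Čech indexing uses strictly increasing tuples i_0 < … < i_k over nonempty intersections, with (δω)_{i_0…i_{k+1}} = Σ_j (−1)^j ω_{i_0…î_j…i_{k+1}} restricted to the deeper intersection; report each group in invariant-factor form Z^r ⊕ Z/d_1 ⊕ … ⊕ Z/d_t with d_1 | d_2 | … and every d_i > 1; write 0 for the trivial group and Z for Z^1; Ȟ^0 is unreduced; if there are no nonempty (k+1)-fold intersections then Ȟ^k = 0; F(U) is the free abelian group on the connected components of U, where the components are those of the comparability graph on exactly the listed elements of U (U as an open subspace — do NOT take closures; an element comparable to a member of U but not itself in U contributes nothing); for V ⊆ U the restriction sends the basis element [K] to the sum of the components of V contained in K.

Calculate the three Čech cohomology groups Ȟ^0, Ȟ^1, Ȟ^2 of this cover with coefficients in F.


Ȟ^0 ≅ Z^4,  Ȟ^1 ≅ 0,  Ȟ^2 ≅ 0

nonempty overlaps:
  U1={{p3},{p6},{p2,p6},{p3,p5},{p6,p7},{p2,p6,p7}} U2={{p1},{p2},{p4},{p2,p6},{p2,p7},{p2,p6,p7}} U3={{p5},{p7},{p2,p7},{p3,p5},{p6,p7},{p2,p6,p7}}
  U12={{p2,p6},{p2,p6,p7}} U13={{p3,p5},{p6,p7},{p2,p6,p7}} U23={{p2,p7},{p2,p6,p7}}
  U123={{p2,p6,p7}}
components per intersection:
  U1: {{p3},{p3,p5}} {{p6},{p2,p6},{p6,p7},{p2,p6,p7}}
  U2: {{p1}} {{p2},{p2,p6},{p2,p7},{p2,p6,p7}} {{p4}}
  U3: {{p5},{p3,p5}} {{p7},{p2,p7},{p6,p7},{p2,p6,p7}}
  U12: {{p2,p6},{p2,p6,p7}}
  U13: {{p3,p5}} {{p6,p7},{p2,p6,p7}}
  U23: {{p2,p7},{p2,p6,p7}}
  U123: {{p2,p6,p7}}
C dims 7,4,1; δ0: rk 3, SNF 1^3; δ1: rk 1, SNF 1^1
degree 0: 7−3−0 = 4 → Ȟ^0 ≅ Z^4
degree 1: 4−1−3 = 0 → Ȟ^1 ≅ 0
degree 2: 1−0−1 = 0 → Ȟ^2 ≅ 0


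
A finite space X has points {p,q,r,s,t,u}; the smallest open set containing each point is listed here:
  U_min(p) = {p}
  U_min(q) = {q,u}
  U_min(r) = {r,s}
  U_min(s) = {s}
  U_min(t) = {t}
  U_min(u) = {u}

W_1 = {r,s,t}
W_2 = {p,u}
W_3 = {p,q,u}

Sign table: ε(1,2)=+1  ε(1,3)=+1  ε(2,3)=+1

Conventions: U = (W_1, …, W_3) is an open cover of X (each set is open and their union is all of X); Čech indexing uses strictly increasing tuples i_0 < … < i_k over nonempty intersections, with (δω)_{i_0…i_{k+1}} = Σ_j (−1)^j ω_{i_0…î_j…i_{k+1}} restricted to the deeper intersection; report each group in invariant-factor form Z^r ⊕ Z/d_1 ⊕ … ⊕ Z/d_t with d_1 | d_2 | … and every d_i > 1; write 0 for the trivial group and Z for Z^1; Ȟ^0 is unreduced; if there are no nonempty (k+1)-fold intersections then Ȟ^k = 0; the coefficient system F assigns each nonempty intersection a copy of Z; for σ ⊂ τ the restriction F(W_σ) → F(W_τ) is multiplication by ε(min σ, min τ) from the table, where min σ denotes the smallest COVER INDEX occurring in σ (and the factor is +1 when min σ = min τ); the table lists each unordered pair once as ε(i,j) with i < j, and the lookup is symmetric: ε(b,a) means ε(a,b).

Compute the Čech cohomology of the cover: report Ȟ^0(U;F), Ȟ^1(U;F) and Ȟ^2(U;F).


nonempty overlaps:
  W23={p,u}
C dims 3,1; δ0: rk 1, SNF 1^1
degree 0: 3−1−0 = 2 → Ȟ^0 ≅ Z^2
degree 1: 1−0−1 = 0 → Ȟ^1 ≅ 0
degree 2: 0−0−0 = 0 → Ȟ^2 ≅ 0

Ȟ^0(U;F) ≅ Z^2, Ȟ^1(U;F) ≅ 0 and Ȟ^2(U;F) ≅ 0


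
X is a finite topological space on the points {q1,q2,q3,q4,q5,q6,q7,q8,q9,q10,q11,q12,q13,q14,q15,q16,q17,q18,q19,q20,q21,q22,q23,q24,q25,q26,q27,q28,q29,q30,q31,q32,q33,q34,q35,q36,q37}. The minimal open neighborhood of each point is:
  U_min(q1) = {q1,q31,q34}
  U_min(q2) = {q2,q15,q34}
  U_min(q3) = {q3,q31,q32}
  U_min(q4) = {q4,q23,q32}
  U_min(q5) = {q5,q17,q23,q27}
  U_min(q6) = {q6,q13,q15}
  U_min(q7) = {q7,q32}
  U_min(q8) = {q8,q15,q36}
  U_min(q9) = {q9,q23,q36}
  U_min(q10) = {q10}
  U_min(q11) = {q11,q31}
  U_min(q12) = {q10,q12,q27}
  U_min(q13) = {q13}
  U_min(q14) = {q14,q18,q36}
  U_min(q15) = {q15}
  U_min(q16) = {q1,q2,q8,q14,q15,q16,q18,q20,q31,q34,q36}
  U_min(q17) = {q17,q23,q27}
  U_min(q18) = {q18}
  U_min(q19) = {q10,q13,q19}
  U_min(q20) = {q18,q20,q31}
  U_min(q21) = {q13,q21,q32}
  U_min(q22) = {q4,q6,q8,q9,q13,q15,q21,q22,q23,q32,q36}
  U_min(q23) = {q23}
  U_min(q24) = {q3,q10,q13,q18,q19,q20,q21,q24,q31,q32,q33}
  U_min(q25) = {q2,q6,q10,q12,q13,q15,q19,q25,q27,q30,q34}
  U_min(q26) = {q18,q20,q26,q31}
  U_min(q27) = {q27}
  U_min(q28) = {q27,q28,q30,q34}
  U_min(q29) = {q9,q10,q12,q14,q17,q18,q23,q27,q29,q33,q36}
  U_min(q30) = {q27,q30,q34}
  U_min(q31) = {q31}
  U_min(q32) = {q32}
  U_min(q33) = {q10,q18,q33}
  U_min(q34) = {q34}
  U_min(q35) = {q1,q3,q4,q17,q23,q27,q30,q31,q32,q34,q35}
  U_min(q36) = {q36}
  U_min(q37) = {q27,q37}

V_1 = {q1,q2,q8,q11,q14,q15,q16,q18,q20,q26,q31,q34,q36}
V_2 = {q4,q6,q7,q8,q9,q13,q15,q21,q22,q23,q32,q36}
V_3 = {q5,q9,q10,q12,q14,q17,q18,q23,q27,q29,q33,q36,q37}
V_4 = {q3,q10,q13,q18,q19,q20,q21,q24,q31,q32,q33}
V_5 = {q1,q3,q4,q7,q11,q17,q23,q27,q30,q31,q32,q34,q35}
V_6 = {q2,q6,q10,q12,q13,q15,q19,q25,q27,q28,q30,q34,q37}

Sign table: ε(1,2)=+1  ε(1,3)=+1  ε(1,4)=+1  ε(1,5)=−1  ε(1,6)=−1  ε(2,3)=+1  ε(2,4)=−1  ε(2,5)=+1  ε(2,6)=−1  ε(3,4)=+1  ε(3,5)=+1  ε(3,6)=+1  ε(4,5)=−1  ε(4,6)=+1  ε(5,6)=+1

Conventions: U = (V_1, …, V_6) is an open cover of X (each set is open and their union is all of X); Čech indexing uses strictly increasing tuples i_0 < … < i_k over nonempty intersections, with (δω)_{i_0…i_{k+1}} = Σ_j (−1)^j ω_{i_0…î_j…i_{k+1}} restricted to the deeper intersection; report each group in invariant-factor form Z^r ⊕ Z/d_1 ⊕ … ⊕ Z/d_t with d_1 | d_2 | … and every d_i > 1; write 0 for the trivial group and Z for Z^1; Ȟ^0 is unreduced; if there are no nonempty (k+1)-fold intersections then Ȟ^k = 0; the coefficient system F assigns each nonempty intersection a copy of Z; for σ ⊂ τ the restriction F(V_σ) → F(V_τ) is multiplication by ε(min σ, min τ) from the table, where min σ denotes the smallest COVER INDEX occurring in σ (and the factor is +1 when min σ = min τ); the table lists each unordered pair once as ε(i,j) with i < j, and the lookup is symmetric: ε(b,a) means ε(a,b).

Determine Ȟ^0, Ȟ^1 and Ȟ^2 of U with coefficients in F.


nonempty overlaps:
  V12={q8,q15,q36} V13={q14,q18,q36} V14={q18,q20,q31} V15={q1,q11,q31,q34} V16={q2,q15,q34} V23={q9,q23,q36} V24={q13,q21,q32} V25={q4,q7,q23,q32} V26={q6,q13,q15} V34={q10,q18,q33} V35={q17,q23,q27} V36={q10,q12,q27,q37} V45={q3,q31,q32} V46={q10,q13,q19} V56={q27,q30,q34}
  V123={q36} V126={q15} V134={q18} V145={q31} V156={q34} V235={q23} V245={q32} V246={q13} V346={q10} V356={q27}
C dims 6,15,10; δ0: rk 6, SNF 1^5·2; δ1: rk 9, SNF 1^9
degree 0: 6−6−0 = 0 → Ȟ^0 ≅ 0
degree 1: 15−9−6 = 0 plus torsion [2] → Ȟ^1 ≅ Z/2
degree 2: 10−0−9 = 1 → Ȟ^2 ≅ Z

Ȟ^0 = 0, Ȟ^1 = Z/2 and Ȟ^2 = Z


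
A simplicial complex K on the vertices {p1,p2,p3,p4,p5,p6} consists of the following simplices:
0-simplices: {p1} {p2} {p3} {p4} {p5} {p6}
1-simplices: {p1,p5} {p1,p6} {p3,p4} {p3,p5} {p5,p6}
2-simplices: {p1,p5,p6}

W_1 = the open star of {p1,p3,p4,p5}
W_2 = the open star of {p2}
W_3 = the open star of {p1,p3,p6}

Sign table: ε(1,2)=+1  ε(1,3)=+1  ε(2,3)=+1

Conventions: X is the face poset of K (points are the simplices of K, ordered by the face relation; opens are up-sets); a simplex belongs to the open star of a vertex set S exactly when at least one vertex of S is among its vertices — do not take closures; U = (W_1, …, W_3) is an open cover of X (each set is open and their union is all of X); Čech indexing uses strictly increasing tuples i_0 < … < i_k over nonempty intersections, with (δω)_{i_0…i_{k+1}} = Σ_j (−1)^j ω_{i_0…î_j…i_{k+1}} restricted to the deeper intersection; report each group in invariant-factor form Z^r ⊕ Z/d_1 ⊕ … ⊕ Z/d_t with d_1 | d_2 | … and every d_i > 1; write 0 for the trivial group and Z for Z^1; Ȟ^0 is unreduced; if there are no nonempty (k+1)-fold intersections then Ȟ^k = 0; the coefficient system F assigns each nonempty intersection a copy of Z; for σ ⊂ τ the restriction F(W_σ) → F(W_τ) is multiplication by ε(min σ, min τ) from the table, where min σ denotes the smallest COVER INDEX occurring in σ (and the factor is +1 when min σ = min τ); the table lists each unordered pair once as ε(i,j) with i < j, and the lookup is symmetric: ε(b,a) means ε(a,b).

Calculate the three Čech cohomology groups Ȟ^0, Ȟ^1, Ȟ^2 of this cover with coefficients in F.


Ȟ^0 = Z^2; Ȟ^1 = 0; Ȟ^2 = 0

nonempty intersections:
  W1={{p1},{p3},{p4},{p5},{p1,p5},{p1,p6},{p3,p4},{p3,p5},{p5,p6},{p1,p5,p6}} W2={{p2}} W3={{p1},{p3},{p6},{p1,p5},{p1,p6},{p3,p4},{p3,p5},{p5,p6},{p1,p5,p6}}
  W13={{p1},{p3},{p1,p5},{p1,p6},{p3,p4},{p3,p5},{p5,p6},{p1,p5,p6}}
C dims 3,1; δ0: rk 1, SNF 1^1
Ȟ^0: (3−1)−0=2 ⇒ Z^2
Ȟ^1: (1−0)−1=0 ⇒ 0
Ȟ^2: (0−0)−0=0 ⇒ 0


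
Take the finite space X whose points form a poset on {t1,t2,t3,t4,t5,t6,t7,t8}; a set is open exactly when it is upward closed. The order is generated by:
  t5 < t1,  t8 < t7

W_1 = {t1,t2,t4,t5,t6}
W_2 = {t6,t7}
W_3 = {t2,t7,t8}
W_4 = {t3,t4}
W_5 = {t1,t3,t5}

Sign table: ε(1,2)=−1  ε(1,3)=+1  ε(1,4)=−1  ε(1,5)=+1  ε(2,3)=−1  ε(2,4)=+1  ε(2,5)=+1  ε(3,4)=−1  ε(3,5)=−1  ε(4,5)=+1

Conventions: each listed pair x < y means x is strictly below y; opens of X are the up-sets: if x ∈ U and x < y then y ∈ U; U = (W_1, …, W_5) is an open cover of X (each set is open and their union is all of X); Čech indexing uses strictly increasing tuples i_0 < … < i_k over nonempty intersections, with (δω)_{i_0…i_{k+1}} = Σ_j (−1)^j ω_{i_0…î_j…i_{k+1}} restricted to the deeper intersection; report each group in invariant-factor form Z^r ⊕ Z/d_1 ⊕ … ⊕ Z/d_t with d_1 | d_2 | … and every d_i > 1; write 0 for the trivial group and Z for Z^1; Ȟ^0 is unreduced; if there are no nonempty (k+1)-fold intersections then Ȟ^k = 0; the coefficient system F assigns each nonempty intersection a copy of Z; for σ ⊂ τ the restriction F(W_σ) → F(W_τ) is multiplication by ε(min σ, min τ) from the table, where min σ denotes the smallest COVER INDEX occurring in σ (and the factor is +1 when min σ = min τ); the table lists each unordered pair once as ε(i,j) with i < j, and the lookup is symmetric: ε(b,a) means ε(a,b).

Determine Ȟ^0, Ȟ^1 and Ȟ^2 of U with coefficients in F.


Ȟ^0 = 0,  Ȟ^1 = Z ⊕ Z/2,  Ȟ^2 = 0

intersection data:
  W12={t6} W13={t2} W14={t4} W15={t1,t5} W23={t7} W45={t3}
C dims 5,6; δ0: rk 5, SNF 1^4·2
Ȟ^0 = (5 − 5) − 0 = 0, so Ȟ^0 ≅ 0
Ȟ^1 = (6 − 0) − 5 = 1 plus torsion [2], so Ȟ^1 ≅ Z ⊕ Z/2
Ȟ^2 = (0 − 0) − 0 = 0, so Ȟ^2 ≅ 0


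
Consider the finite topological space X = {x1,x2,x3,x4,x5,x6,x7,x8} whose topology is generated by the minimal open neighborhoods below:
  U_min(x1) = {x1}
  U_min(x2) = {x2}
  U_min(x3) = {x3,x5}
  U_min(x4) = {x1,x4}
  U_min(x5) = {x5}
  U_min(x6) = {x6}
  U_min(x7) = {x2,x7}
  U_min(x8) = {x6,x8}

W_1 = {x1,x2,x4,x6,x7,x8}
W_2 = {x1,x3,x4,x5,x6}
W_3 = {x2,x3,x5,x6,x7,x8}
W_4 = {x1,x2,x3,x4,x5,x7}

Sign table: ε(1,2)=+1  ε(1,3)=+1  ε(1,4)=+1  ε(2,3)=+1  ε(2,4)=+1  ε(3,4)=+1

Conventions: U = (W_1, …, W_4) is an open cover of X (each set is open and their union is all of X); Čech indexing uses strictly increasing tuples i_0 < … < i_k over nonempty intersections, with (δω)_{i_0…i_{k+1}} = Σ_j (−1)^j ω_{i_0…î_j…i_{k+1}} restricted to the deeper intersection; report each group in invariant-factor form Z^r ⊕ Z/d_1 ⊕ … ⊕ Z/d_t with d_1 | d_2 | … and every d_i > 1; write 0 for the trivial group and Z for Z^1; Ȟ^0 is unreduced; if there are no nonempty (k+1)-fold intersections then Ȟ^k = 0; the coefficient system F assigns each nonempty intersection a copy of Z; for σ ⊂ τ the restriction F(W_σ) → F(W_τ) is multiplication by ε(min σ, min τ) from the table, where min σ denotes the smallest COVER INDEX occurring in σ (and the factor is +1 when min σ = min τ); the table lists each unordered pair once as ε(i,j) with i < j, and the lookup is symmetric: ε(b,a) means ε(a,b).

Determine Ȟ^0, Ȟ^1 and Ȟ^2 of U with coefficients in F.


cover nerve:
  W12={x1,x4,x6} W13={x2,x6,x7,x8} W14={x1,x2,x4,x7} W23={x3,x5,x6} W24={x1,x3,x4,x5} W34={x2,x3,x5,x7}
  W123={x6} W124={x1,x4} W134={x2,x7} W234={x3,x5}
C dims 4,6,4; δ0: rk 3, SNF 1^3; δ1: rk 3, SNF 1^3
Ȟ^0: (4−3)−0=1 ⇒ Z
Ȟ^1: (6−3)−3=0 ⇒ 0
Ȟ^2: (4−0)−3=1 ⇒ Z

Ȟ^0(U;F) ≅ Z,  Ȟ^1(U;F) ≅ 0,  Ȟ^2(U;F) ≅ Z


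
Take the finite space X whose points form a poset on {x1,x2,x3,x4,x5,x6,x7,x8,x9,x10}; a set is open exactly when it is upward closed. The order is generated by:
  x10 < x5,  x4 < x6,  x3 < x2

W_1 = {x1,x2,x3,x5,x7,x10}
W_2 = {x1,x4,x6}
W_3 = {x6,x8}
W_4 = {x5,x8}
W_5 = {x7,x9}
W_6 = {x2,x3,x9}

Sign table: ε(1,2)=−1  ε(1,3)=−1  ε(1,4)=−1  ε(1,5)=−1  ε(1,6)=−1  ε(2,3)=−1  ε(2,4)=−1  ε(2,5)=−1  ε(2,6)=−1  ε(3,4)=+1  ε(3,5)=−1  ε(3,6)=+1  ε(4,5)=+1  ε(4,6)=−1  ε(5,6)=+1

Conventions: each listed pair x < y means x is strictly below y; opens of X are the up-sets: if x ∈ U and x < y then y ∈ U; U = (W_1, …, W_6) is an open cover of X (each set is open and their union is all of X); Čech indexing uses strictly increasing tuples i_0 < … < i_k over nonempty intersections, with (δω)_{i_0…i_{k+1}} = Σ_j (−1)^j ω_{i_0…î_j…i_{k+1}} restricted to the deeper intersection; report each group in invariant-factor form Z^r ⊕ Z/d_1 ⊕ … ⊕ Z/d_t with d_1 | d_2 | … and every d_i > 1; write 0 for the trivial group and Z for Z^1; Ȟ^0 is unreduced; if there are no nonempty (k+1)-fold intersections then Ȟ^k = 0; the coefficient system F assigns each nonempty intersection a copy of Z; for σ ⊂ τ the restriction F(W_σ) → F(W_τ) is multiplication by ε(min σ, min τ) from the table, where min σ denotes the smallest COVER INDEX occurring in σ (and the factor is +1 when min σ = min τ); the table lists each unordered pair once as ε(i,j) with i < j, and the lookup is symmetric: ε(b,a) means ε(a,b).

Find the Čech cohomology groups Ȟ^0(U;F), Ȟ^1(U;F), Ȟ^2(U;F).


intersection data:
  W12={x1} W14={x5} W15={x7} W16={x2,x3} W23={x6} W34={x8} W56={x9}
C dims 6,7; δ0: rk 6, SNF 1^5·2
Ȟ^0 = (6 − 6) − 0 = 0, so Ȟ^0 ≅ 0
Ȟ^1 = (7 − 0) − 6 = 1 plus torsion [2], so Ȟ^1 ≅ Z ⊕ Z/2
Ȟ^2 = (0 − 0) − 0 = 0, so Ȟ^2 ≅ 0

Ȟ^0(U;F) ≅ 0, Ȟ^1(U;F) ≅ Z ⊕ Z/2, Ȟ^2(U;F) ≅ 0


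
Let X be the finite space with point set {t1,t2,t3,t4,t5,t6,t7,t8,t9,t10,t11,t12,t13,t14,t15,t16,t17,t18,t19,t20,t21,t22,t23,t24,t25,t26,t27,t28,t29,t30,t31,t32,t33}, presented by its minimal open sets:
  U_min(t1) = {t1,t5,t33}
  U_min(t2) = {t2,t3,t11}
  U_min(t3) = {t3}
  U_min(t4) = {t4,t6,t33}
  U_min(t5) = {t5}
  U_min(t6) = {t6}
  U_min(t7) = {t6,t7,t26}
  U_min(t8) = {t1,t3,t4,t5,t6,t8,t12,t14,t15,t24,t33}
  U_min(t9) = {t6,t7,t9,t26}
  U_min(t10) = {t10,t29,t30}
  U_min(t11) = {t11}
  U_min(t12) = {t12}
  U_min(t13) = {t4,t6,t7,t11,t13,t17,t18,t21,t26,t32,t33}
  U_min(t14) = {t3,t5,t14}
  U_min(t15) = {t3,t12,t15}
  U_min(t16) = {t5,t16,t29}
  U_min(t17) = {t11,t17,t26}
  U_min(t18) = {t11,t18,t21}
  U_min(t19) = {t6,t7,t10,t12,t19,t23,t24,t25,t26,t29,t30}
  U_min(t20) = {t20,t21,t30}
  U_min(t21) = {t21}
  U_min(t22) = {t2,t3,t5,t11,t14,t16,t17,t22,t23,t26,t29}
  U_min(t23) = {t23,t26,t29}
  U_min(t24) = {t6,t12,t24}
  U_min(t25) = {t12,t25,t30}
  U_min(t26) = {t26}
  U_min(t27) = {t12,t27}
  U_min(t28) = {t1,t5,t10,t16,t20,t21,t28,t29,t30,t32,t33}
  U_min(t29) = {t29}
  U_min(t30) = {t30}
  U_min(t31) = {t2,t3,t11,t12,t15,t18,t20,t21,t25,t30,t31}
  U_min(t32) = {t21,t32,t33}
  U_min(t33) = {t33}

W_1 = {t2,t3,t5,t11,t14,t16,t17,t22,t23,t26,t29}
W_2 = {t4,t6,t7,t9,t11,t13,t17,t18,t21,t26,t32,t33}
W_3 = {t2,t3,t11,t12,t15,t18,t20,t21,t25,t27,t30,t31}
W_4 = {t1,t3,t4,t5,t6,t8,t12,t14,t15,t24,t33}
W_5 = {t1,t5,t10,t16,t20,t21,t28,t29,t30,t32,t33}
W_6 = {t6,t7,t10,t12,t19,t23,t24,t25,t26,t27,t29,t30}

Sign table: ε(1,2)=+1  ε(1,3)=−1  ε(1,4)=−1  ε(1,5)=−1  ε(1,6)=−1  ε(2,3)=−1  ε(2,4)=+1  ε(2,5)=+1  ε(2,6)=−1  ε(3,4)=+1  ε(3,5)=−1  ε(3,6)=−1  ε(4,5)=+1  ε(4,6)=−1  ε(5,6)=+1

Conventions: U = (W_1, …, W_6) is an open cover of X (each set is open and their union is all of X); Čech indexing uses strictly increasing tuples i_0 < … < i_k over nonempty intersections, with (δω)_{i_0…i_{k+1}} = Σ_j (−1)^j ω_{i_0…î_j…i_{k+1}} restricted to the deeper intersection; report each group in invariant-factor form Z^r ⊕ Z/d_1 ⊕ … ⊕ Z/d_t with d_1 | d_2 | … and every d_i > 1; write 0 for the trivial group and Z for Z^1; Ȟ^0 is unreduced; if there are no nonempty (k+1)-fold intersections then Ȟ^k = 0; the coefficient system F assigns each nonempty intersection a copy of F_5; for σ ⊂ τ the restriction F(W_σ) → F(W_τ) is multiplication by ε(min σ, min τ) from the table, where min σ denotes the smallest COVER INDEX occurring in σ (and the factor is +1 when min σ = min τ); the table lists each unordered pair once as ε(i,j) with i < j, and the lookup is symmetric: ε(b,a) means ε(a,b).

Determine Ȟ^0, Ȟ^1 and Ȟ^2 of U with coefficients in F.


Ȟ^0 ≅ 0, Ȟ^1 ≅ 0 and Ȟ^2 ≅ Z/5

cover nerve:
  W12={t11,t17,t26} W13={t2,t3,t11} W14={t3,t5,t14} W15={t5,t16,t29} W16={t23,t26,t29} W23={t11,t18,t21} W24={t4,t6,t33} W25={t21,t32,t33} W26={t6,t7,t26} W34={t3,t12,t15} W35={t20,t21,t30} W36={t12,t25,t27,t30} W45={t1,t5,t33} W46={t6,t12,t24} W56={t10,t29,t30}
  W123={t11} W126={t26} W134={t3} W145={t5} W156={t29} W235={t21} W245={t33} W246={t6} W346={t12} W356={t30}
C dims 6,15,10; δ0: rk_F5 6; δ1: rk_F5 9
Ȟ^0: (6−6)−0=0 ⇒ 0
Ȟ^1: (15−9)−6=0 ⇒ 0
Ȟ^2: (10−0)−9=1 ⇒ Z/5


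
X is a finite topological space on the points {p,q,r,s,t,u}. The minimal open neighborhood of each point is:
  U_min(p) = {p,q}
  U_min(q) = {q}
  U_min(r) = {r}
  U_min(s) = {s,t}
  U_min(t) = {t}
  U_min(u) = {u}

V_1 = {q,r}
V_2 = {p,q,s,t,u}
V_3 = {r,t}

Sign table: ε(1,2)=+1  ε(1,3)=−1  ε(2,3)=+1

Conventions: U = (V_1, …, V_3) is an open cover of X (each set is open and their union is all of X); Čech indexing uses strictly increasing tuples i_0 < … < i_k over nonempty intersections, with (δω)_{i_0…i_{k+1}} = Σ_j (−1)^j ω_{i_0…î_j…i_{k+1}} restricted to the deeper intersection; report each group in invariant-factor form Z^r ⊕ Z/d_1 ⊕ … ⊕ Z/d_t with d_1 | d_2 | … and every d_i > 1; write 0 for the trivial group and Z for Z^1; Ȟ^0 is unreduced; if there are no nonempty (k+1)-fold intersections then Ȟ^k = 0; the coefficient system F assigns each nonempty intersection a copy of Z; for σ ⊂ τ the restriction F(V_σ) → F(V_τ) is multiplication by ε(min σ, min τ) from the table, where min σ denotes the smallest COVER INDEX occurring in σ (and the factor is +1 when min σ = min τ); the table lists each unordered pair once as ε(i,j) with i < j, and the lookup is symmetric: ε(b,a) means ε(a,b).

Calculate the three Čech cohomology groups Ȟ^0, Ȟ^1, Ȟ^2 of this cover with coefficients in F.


Ȟ^0 = 0, Ȟ^1 = Z/2 and Ȟ^2 = 0

nonempty intersections:
  V12={q} V13={r} V23={t}
C dims 3,3; δ0: rk 3, SNF 1^2·2
Ȟ^0: (3−3)−0=0 ⇒ 0
Ȟ^1: (3−0)−3=0 plus torsion [2] ⇒ Z/2
Ȟ^2: (0−0)−0=0 ⇒ 0


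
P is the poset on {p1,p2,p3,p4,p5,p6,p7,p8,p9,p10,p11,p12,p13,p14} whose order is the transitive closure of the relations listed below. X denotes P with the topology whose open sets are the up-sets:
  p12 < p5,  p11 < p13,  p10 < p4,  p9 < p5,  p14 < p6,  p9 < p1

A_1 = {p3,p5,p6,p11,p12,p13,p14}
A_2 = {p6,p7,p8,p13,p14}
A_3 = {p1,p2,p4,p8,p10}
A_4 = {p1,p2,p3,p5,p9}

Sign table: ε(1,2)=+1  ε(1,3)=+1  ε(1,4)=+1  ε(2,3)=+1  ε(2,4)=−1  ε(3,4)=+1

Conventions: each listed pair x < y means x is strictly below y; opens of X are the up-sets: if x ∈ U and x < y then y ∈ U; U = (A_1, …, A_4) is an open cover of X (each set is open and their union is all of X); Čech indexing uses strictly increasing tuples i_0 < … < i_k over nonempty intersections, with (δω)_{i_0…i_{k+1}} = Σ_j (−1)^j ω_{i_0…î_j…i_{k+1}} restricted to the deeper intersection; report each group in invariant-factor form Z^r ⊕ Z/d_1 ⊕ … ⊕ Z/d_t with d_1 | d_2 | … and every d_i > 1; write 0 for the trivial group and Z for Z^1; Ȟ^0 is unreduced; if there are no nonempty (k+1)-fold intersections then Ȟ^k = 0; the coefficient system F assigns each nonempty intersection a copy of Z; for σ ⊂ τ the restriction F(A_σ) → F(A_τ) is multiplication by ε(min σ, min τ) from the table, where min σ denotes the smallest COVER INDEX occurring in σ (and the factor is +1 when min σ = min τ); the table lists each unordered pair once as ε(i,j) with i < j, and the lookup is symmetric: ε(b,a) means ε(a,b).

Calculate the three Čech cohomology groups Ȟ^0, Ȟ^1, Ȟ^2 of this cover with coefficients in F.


nonempty intersections:
  A12={p6,p13,p14} A14={p3,p5} A23={p8} A34={p1,p2}
C dims 4,4; δ0: rk 3, SNF 1^3
Ȟ^0: (4−3)−0=1 ⇒ Z
Ȟ^1: (4−0)−3=1 ⇒ Z
Ȟ^2: (0−0)−0=0 ⇒ 0

Ȟ^0(U;F) ≅ Z,  Ȟ^1(U;F) ≅ Z,  Ȟ^2(U;F) ≅ 0


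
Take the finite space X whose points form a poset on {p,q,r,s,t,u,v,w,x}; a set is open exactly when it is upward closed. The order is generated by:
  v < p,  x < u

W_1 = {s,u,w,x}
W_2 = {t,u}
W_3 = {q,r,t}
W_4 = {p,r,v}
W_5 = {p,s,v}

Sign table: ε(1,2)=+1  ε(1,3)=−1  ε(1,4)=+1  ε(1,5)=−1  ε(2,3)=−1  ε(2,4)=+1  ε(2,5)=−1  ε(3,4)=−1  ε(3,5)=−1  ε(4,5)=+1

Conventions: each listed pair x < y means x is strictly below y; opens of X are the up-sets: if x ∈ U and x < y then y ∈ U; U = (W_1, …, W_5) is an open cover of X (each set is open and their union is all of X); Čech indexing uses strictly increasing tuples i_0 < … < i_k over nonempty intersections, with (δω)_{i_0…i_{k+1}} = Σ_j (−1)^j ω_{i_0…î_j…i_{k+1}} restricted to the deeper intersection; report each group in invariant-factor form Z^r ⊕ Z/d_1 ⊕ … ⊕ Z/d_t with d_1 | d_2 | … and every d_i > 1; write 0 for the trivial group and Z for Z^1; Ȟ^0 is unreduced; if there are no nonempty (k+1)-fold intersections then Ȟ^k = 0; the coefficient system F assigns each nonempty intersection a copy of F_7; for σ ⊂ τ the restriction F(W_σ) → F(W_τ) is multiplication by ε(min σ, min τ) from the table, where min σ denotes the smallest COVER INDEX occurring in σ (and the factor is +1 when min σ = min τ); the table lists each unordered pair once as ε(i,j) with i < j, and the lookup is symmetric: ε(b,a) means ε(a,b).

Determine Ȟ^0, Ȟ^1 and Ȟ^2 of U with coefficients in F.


Ȟ^0(U;F) ≅ 0,  Ȟ^1(U;F) ≅ 0,  Ȟ^2(U;F) ≅ 0

nerve simplices:
  W12={u} W15={s} W23={t} W34={r} W45={p,v}
C dims 5,5; δ0: rk_F7 5
degree 0: 5−5−0 = 0 → Ȟ^0 ≅ 0
degree 1: 5−0−5 = 0 → Ȟ^1 ≅ 0
degree 2: 0−0−0 = 0 → Ȟ^2 ≅ 0


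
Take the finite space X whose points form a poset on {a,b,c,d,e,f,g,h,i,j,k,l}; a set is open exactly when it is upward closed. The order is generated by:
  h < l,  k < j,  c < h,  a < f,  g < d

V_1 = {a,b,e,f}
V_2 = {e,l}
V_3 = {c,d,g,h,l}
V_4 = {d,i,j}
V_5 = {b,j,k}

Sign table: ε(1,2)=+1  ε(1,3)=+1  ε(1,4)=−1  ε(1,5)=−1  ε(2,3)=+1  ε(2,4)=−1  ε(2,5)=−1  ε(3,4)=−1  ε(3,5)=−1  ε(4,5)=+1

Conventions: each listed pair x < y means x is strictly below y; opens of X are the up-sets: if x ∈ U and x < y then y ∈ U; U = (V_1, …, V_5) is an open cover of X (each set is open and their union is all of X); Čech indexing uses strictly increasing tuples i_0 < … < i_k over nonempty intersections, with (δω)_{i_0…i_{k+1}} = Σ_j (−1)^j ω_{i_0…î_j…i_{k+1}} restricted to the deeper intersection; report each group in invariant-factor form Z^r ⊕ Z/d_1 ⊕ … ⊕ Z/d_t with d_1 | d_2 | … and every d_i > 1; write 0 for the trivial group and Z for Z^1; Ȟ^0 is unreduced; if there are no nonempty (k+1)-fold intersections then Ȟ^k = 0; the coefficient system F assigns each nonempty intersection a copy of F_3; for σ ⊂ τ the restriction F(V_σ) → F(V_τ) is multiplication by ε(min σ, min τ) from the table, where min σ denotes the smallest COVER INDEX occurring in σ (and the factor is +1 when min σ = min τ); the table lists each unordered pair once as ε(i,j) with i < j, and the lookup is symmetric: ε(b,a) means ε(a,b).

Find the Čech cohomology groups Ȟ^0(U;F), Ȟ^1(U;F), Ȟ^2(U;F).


intersection data:
  V12={e} V15={b} V23={l} V34={d} V45={j}
C dims 5,5; δ0: rk_F3 4
Ȟ^0 = (5 − 4) − 0 = 1, so Ȟ^0 ≅ Z/3
Ȟ^1 = (5 − 0) − 4 = 1, so Ȟ^1 ≅ Z/3
Ȟ^2 = (0 − 0) − 0 = 0, so Ȟ^2 ≅ 0

Ȟ^0 ≅ Z/3,  Ȟ^1 ≅ Z/3,  Ȟ^2 ≅ 0


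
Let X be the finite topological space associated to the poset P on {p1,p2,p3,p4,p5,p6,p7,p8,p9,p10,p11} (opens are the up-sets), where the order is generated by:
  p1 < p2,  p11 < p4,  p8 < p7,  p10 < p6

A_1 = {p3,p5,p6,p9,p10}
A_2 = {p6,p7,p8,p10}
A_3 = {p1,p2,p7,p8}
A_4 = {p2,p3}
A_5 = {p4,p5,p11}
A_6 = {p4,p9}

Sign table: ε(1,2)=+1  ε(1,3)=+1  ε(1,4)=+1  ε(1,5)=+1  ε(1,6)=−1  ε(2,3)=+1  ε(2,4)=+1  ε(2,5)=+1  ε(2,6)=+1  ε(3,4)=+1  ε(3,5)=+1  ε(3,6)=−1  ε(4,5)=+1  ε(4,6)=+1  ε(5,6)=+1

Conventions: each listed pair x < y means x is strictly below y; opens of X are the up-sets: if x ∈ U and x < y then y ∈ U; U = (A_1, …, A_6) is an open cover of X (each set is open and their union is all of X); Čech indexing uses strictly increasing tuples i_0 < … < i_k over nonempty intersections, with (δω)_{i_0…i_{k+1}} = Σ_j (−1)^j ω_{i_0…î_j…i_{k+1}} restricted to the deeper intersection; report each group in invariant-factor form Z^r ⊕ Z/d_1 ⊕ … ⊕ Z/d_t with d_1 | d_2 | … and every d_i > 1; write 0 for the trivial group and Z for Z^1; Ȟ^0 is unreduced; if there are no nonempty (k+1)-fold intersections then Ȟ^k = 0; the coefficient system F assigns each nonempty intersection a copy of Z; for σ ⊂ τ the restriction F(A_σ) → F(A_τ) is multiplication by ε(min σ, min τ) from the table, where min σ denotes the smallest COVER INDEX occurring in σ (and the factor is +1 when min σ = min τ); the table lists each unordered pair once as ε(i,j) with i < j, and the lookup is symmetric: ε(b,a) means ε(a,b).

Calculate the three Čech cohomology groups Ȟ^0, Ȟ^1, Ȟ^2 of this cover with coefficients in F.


cover nerve:
  A12={p6,p10} A14={p3} A15={p5} A16={p9} A23={p7,p8} A34={p2} A56={p4}
C dims 6,7; δ0: rk 6, SNF 1^5·2
Ȟ^0: (6−6)−0=0 ⇒ 0
Ȟ^1: (7−0)−6=1 plus torsion [2] ⇒ Z ⊕ Z/2
Ȟ^2: (0−0)−0=0 ⇒ 0

Ȟ^0 ≅ 0, Ȟ^1 ≅ Z ⊕ Z/2 and Ȟ^2 ≅ 0
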